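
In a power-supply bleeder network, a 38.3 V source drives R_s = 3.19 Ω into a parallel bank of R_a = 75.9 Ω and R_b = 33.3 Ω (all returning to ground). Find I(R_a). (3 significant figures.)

Parallel bank: R_p = 1/(1/75.9 + 1/33.3) = 23.15 Ω.
V_A by voltage divider: V_A = 38.3 × 23.15/(3.19 + 23.15) = 33.66 V.
Branch current I = V_A/R_a = 33.66/75.9 = 0.4435 A.

I ≈ 0.443 A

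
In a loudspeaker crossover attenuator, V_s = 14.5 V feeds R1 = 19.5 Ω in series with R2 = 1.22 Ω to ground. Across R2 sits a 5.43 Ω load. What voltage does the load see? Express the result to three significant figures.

The load sits in parallel with R2, giving an effective lower resistance R2' = R2·R_L/(R2+R_L) = 0.9962 Ω.
Voltage divider with the loaded lower leg: V_out = 14.5 × 0.9962/(19.5 + 0.9962) = 14.5 × 0.04860 = 0.7047 V.

V_out ≈ 0.705 V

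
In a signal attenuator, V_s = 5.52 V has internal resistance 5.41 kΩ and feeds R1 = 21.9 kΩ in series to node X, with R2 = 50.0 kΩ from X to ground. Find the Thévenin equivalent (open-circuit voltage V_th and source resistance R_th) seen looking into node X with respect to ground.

V_th ≈ 3.57 V, R_th ≈ 17.7 kΩ

R1' = 5.41 + 21.9 = 27.31 kΩ (source resistance + R1).
With X open, the divider is unloaded: V_th = 5.52 × 50.0/77.31 = 3.570 V.
Zeroing V_s shorts the top of R1' to ground, so R_th = R1' ‖ R2 = 17.66 kΩ.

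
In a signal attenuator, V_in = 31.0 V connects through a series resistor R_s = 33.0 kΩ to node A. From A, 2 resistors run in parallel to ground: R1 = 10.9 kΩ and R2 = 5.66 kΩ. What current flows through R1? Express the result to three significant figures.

Combine the parallel branches: R_p = (1/10.9 + 1/5.66)⁻¹ = 3.725 kΩ.
V_A = 31.0 × 3.725/36.73 = 3.145 V.
Branch current I = V_A/R1 = 3.145/10.9 = 0.2885 mA.

I ≈ 0.289 mA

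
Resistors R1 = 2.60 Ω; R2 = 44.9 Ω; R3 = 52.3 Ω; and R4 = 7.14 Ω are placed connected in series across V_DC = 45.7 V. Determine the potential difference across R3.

Series total: ΣR = 2.60 + 44.9 + 52.3 + 7.14 = 106.9 Ω.
Voltage divider: V = V_DC · (52.30 / 106.9) = 45.7 × 0.4891 = 22.35 V.

V ≈ 22.4 V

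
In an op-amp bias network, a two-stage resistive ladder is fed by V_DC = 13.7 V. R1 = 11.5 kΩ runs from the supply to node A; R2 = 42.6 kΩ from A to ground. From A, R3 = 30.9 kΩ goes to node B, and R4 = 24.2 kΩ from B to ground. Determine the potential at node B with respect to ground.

The second stage (R3 + R4 = 55.10 kΩ) loads node A in parallel with R2.
R2 ‖ (R3+R4) = 24.03 kΩ.
First divider: V_A = V_DC · 24.03/(11.5 + 24.03) = 9.265 V.
Then the unloaded second divider: V_B = V_A × R4/(R3+R4) = 9.265 × 0.4392 = 4.069 V.

V_B ≈ 4.07 V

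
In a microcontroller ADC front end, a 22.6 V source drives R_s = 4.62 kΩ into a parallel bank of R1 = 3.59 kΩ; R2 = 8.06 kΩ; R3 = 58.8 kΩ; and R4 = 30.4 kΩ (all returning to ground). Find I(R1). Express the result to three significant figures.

I ≈ 2.04 mA

Parallel bank: R_p = 1/(1/3.59 + 1/8.06 + 1/58.8 + 1/30.4) = 2.210 kΩ.
Node voltage V_A = V_DC · R_p/(R_s + R_p) = 22.6 × 0.3236 = 7.312 V.
I(R1) = V_A / R1 = 7.312/3.59 = 2.037 mA.
(Equivalently: I_total = 3.309 mA, then current-divider fraction G_k/ΣG = 0.6156.)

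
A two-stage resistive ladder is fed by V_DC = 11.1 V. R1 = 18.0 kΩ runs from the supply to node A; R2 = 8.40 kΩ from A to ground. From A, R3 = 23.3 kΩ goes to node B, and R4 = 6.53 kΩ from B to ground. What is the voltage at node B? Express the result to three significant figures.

Looking into the second stage from A: R3 + R4 = 29.83 kΩ appears in parallel with R2.
R2 ‖ (R3+R4) = 6.554 kΩ.
V_A = 11.1 × 6.554/(18.0 + 6.554) = 2.963 V.
V_B = V_A × 0.2189 = 0.6486 V.

V_B ≈ 0.649 V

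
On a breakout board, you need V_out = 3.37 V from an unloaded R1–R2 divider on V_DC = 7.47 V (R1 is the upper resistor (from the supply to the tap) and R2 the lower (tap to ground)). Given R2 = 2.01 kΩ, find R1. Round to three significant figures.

Required fraction k = V_out/V_DC = 0.4511.
R1 = R2·(1/k − 1) = 2.01 × 1.217 = 2.445 kΩ.

R1 ≈ 2.45 kΩ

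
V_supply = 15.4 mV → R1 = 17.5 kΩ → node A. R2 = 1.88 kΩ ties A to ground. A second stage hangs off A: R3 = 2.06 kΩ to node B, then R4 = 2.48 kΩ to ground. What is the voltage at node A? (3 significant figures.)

Looking into the second stage from A: R3 + R4 = 4.540 kΩ appears in parallel with R2.
R2 ‖ (R3+R4) = 1.329 kΩ.
V_A = 15.4 × 1.329/(17.5 + 1.329) = 1.087 mV.

V_A ≈ 1.09 mV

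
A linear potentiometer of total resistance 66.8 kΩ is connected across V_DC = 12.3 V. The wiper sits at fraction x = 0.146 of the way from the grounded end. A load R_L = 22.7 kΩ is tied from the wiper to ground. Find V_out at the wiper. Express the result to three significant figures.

V_out ≈ 1.31 V

Split the track: R_lower = x·R_p = 9.753 kΩ, R_upper = (1−x)·R_p = 57.05 kΩ.
Lower segment in parallel with the load: 9.753 ‖ 22.7 = 6.822 kΩ.
V_out = 12.3 × 6.822/(57.05 + 6.822) = 1.314 V.
(Unloaded: V_out = x·V_DC = 1.80 V.)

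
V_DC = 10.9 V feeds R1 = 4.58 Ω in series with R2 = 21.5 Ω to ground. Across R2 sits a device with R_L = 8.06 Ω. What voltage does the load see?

R2 ‖ R_L = (21.5 × 8.06)/(21.5 + 8.06) = 5.862 Ω.
Then V_out = V_DC · R2'/(R1 + R2') = 10.9 × 5.862/10.44 = 6.119 V.
(Unloaded it would be 8.99 V; the load pulls it down.)

V_out ≈ 6.12 V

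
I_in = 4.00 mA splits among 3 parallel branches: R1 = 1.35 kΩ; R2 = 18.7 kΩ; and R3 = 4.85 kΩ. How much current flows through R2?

I ≈ 0.214 mA

Conductances: ΣG = 1/1.35 + 1/18.7 + 1/4.85 = 1.000 (1/kΩ).
Current divider: I(R2) = I_in · G_k/ΣG = 4.00 × (0.05348/1.000) = 4.00 × 0.05345 = 0.2138 mA.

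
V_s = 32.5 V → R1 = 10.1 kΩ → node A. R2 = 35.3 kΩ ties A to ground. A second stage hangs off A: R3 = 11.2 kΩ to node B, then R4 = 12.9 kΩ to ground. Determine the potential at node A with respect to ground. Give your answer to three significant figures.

Node A sees R2 in parallel with the series input of stage 2, R3 + R4 = 24.10 kΩ.
R2 ‖ (R3+R4) = 14.32 kΩ.
V_A = 32.5 × 14.32/(10.1 + 14.32) = 19.06 V.

V_A ≈ 19.1 V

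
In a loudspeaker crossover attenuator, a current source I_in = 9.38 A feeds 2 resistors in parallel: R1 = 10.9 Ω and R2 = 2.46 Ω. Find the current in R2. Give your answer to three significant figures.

I ≈ 7.65 A

For two parallel branches, I_k = I_in · (other R)/(sum of R).
So I = 9.38 × 10.9/13.36 = 7.653 A.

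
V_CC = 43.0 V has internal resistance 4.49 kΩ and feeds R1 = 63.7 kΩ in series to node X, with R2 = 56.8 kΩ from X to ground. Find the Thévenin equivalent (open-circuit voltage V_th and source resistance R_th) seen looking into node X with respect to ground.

R1' = 4.49 + 63.7 = 68.19 kΩ (source resistance + R1).
With X open, the divider is unloaded: V_th = 43.0 × 56.8/125.0 = 19.54 V.
Zeroing V_CC shorts the top of R1' to ground, so R_th = R1' ‖ R2 = 30.99 kΩ.

V_th ≈ 19.5 V, R_th ≈ 31.0 kΩ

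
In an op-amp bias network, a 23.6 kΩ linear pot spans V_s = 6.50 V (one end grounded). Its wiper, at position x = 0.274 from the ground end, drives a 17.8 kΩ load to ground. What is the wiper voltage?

The pot divides into 17.13 kΩ above the wiper and 6.466 kΩ below.
R_L loads the lower segment: effective lower R = 4.743 kΩ.
Then V_out = V_s · 4.743/(17.13 + 4.743) = 1.409 V.

V_out ≈ 1.41 V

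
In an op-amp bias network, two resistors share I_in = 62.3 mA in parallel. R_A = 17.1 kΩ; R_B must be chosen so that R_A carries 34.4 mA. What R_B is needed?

The fraction through R_A equals R_B/(R_A+R_B).
With f = 0.5522, R_B = R_A · f/(1−f) = 17.1 × 1.233 = 21.08 kΩ.

R_B ≈ 21.1 kΩ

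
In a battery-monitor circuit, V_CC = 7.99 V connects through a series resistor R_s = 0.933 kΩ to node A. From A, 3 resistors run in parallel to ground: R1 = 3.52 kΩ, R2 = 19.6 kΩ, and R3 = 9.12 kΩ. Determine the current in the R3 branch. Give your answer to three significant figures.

I ≈ 0.619 mA

Parallel bank: R_p = 1/(1/3.52 + 1/19.6 + 1/9.12) = 2.248 kΩ.
V_A by voltage divider: V_A = 7.99 × 2.248/(0.933 + 2.248) = 5.647 V.
Branch current I = V_A/R3 = 5.647/9.12 = 0.6192 mA.
(Check via current divider: I_total = 2.511 mA; share G_k/ΣG = 0.2465 → same result.)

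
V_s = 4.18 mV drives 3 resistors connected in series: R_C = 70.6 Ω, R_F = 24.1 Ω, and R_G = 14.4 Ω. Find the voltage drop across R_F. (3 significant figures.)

V ≈ 0.923 mV

Series total: ΣR = 70.6 + 24.1 + 14.4 = 109.1 Ω.
By the voltage-divider rule, V = 4.18 × 24.10/109.1 = 0.9234 mV.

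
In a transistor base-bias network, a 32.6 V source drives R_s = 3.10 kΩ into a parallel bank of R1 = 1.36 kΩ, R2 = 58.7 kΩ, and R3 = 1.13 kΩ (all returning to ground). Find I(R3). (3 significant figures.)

Equivalent of the parallel group: R_p = 0.6108 kΩ.
V_A = 32.6 × 0.6108/3.711 = 5.366 V.
I(R3) = V_A / R3 = 5.366/1.13 = 4.748 mA.

I ≈ 4.75 mA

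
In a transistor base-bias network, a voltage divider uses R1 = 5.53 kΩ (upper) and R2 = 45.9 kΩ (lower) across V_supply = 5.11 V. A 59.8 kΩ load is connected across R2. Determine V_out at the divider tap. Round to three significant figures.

First combine the lower leg with the load: R2 ‖ R_L = 25.97 kΩ.
Voltage divider with the loaded lower leg: V_out = 5.11 × 25.97/(5.53 + 25.97) = 5.11 × 0.8244 = 4.213 V.

V_out ≈ 4.21 V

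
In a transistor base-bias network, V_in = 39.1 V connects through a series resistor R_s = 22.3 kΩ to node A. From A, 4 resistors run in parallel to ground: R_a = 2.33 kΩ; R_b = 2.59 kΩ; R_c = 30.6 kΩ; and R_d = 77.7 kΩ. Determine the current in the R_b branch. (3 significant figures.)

Combine the parallel branches: R_p = (1/2.33 + 1/2.59 + 1/30.6 + 1/77.7)⁻¹ = 1.162 kΩ.
V_A by voltage divider: V_A = 39.1 × 1.162/(22.3 + 1.162) = 1.936 V.
I(R_b) = V_A / R_b = 1.936/2.59 = 0.7475 mA.

I ≈ 0.747 mA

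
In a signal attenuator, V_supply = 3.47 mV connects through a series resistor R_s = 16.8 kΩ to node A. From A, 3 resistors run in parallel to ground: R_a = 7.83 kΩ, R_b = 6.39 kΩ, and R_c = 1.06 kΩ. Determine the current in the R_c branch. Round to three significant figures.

I ≈ 0.151 µA

Parallel bank: R_p = 1/(1/7.83 + 1/6.39 + 1/1.06) = 0.8146 kΩ.
V_A = 3.47 × 0.8146/17.61 = 0.1605 mV.
Branch current I = V_A/R_c = 0.1605/1.06 = 0.1514 µA.
(Equivalently: I_total = 0.1970 µA, then current-divider fraction G_k/ΣG = 0.7685.)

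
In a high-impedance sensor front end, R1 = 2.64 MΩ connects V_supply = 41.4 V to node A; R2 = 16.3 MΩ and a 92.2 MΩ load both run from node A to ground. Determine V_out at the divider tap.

V_out ≈ 34.8 V

R2 ‖ R_L = (16.3 × 92.2)/(16.3 + 92.2) = 13.85 MΩ.
Now apply the divider: V_out = 41.4 × 0.8399 = 34.77 V.
(Unloaded it would be 35.6 V; the load pulls it down.)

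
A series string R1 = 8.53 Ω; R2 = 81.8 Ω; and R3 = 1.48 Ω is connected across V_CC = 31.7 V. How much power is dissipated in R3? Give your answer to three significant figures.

P ≈ 0.176 W

Series current I = V_CC/ΣR = 31.7/91.81 = 0.3453 A.
V(R3) = I·R = 0.5110 V; P = V·I = 0.5110 × 0.3453 = 0.1764 W.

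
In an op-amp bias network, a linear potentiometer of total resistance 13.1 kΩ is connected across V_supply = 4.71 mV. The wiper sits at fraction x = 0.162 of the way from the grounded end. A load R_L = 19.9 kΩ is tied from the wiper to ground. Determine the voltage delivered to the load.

The pot divides into 10.98 kΩ above the wiper and 2.122 kΩ below.
R_L loads the lower segment: effective lower R = 1.918 kΩ.
Then V_out = V_supply · 1.918/(10.98 + 1.918) = 0.7004 mV.

V_out ≈ 0.700 mV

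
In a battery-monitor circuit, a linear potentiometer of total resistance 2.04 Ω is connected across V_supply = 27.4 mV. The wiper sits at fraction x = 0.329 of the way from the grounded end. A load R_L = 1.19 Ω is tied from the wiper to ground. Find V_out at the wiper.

V_out ≈ 6.54 mV

Lower segment x·R_p = 0.6712 Ω; upper segment (1−x)·R_p = 1.369 Ω.
Lower segment in parallel with the load: 0.6712 ‖ 1.19 = 0.4291 Ω.
Then V_out = V_supply · 0.4291/(1.369 + 0.4291) = 6.540 mV.
(Unloaded: V_out = x·V_supply = 9.01 mV.)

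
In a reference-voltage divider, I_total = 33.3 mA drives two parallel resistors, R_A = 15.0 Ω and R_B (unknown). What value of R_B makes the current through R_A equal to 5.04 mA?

The fraction through R_A equals R_B/(R_A+R_B).
With f = 0.1514, R_B = R_A · f/(1−f) = 15.0 × 0.1783 = 2.675 Ω.

R_B ≈ 2.68 Ω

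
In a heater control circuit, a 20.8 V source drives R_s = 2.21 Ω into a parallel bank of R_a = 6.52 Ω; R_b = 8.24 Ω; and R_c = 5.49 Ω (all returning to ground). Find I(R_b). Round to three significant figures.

I ≈ 1.26 A

Parallel bank: R_p = 1/(1/6.52 + 1/8.24 + 1/5.49) = 2.189 Ω.
V_A = 20.8 × 2.189/4.399 = 10.35 V.
I(R_b) = V_A / R_b = 10.35/8.24 = 1.256 A.
(Equivalently: I_total = 4.729 A, then current-divider fraction G_k/ΣG = 0.2656.)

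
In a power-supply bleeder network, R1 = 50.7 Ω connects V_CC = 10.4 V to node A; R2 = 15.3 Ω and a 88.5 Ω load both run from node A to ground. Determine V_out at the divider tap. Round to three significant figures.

V_out ≈ 2.13 V

The load sits in parallel with R2, giving an effective lower resistance R2' = R2·R_L/(R2+R_L) = 13.04 Ω.
Then V_out = V_CC · R2'/(R1 + R2') = 10.4 × 13.04/63.74 = 2.128 V.
(Unloaded it would be 2.41 V; the load pulls it down.)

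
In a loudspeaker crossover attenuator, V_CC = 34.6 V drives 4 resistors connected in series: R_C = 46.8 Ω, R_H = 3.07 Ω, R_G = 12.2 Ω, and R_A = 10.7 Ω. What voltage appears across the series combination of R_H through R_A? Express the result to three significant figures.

ΣR = 46.8 + 3.07 + 12.2 + 10.7 = 72.77 Ω.
R_{R_H..R_A} = 3.07 + 12.2 + 10.7 = 25.97 Ω.
By the voltage-divider rule, V = 34.6 × 25.97/72.77 = 12.35 V.

V ≈ 12.3 V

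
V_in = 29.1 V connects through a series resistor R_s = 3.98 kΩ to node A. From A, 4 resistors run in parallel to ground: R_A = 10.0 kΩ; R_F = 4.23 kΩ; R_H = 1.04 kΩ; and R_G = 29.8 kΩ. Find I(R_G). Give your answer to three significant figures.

I ≈ 0.155 mA

Combine the parallel branches: R_p = (1/10.0 + 1/4.23 + 1/1.04 + 1/29.8)⁻¹ = 0.7510 kΩ.
V_A = 29.1 × 0.7510/4.731 = 4.620 V.
Branch current I = V_A/R_G = 4.620/29.8 = 0.1550 mA.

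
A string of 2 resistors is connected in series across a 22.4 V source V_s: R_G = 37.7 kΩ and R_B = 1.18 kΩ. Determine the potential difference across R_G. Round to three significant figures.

Total series resistance ΣR = 37.7 + 1.18 = 38.88 kΩ.
V = V_s · R/ΣR = 22.4 × 0.9697 = 21.72 V.

V ≈ 21.7 V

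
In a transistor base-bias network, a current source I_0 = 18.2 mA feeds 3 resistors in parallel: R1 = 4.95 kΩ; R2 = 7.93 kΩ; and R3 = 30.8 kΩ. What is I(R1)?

Total conductance ΣG = 1/4.95 + 1/7.93 + 1/30.8 = 0.3606 (units of 1/kΩ).
By the current-divider rule, I = I_0 · G_k/ΣG = 18.2 × 0.5602 = 10.20 mA.

I ≈ 10.2 mA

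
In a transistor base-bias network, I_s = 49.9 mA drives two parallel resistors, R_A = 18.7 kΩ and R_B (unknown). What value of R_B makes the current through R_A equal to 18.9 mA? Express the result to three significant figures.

Two-branch current divider: I_A = I_s · R_B/(R_A + R_B).
With f = 0.3788, R_B = R_A · f/(1−f) = 18.7 × 0.6097 = 11.40 kΩ.

R_B ≈ 11.4 kΩ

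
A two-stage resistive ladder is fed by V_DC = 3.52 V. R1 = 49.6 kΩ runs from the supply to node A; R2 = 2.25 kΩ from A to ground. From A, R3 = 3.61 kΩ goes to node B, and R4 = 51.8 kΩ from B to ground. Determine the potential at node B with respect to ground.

The second stage (R3 + R4 = 55.41 kΩ) loads node A in parallel with R2.
Effective lower resistance at A: R2 ‖ 55.41 = 2.162 kΩ.
V_A = 3.52 × 2.162/(49.6 + 2.162) = 0.1470 V.
Then the unloaded second divider: V_B = V_A × R4/(R3+R4) = 0.1470 × 0.9348 = 0.1375 V.

V_B ≈ 0.137 V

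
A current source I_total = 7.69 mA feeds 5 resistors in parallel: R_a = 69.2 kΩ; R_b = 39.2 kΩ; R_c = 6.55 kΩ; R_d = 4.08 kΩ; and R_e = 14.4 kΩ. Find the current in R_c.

I ≈ 2.31 mA

Total conductance ΣG = 1/69.2 + 1/39.2 + 1/6.55 + 1/4.08 + 1/14.4 = 0.5072 (units of 1/kΩ).
R_c takes the fraction G_k/ΣG = 0.1527/0.5072 = 0.3010, so I = 7.69 × 0.3010 = 2.315 mA.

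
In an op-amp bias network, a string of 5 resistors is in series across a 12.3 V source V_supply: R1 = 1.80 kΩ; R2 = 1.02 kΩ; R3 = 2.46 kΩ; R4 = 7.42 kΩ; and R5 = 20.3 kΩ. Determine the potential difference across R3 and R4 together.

ΣR = 1.80 + 1.02 + 2.46 + 7.42 + 20.3 = 33.00 kΩ.
R_{R3..R4} = 2.46 + 7.42 = 9.880 kΩ.
Voltage divider: V = V_supply · (9.880 / 33.00) = 12.3 × 0.2994 = 3.683 V.

V ≈ 3.68 V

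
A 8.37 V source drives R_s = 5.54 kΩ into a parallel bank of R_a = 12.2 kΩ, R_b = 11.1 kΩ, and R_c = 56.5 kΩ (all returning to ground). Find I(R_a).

Parallel bank: R_p = 1/(1/12.2 + 1/11.1 + 1/56.5) = 5.270 kΩ.
Node voltage V_A = V_DC · R_p/(R_s + R_p) = 8.37 × 0.4875 = 4.080 V.
Branch current I = V_A/R_a = 4.080/12.2 = 0.3345 mA.
(Equivalently: I_total = 0.7743 mA, then current-divider fraction G_k/ΣG = 0.4320.)

I ≈ 0.334 mA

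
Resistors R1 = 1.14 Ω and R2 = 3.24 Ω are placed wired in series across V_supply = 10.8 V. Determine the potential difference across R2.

ΣR = 1.14 + 3.24 = 4.380 Ω.
By the voltage-divider rule, V = 10.8 × 3.240/4.380 = 7.989 V.

V ≈ 7.99 V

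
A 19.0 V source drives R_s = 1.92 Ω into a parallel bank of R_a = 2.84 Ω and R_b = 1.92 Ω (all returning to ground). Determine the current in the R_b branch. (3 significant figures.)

Combine the parallel branches: R_p = (1/2.84 + 1/1.92)⁻¹ = 1.146 Ω.
Node voltage V_A = V_in · R_p/(R_s + R_p) = 19.0 × 0.3737 = 7.100 V.
Branch current I = V_A/R_b = 7.100/1.92 = 3.698 A.

I ≈ 3.70 A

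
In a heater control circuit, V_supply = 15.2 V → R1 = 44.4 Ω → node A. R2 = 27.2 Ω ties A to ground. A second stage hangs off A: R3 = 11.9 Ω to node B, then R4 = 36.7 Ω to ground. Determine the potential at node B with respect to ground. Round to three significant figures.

V_B ≈ 3.24 V

Looking into the second stage from A: R3 + R4 = 48.60 Ω appears in parallel with R2.
Effective lower resistance at A: R2 ‖ 48.60 = 17.44 Ω.
So V_A = 15.2 × 0.2820 = 4.287 V.
Stage 2 is unloaded, so V_B = V_A · R4/(R3+R4) = 4.287 × 36.7/48.60 = 3.237 V.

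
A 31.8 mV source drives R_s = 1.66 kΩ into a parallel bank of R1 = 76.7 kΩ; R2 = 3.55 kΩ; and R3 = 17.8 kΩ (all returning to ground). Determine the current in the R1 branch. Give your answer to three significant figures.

Equivalent of the parallel group: R_p = 2.850 kΩ.
Node voltage V_A = V_CC · R_p/(R_s + R_p) = 31.8 × 0.6319 = 20.09 mV.
Branch current I = V_A/R1 = 20.09/76.7 = 0.2620 µA.

I ≈ 0.262 µA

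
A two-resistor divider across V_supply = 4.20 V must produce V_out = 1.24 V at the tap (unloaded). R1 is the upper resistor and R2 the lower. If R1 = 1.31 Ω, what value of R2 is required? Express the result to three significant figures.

The divider ratio is R2/(R1+R2) = 1.24/4.20 = 0.2952.
R2 = R1 · 0.2952/(1 − 0.2952) = 0.5488 Ω.

R2 ≈ 0.549 Ω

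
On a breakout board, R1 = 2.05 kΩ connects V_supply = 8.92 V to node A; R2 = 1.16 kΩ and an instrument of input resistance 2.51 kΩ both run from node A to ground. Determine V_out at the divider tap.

R2 ‖ R_L = (1.16 × 2.51)/(1.16 + 2.51) = 0.7934 kΩ.
Voltage divider with the loaded lower leg: V_out = 8.92 × 0.7934/(2.05 + 0.7934) = 8.92 × 0.2790 = 2.489 V.

V_out ≈ 2.49 V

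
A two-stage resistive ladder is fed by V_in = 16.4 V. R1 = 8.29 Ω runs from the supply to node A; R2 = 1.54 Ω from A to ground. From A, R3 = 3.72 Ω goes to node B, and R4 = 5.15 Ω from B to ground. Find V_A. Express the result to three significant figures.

V_A ≈ 2.24 V

Looking into the second stage from A: R3 + R4 = 8.870 Ω appears in parallel with R2.
R2 ‖ (R3+R4) = 1.312 Ω.
So V_A = 16.4 × 0.1367 = 2.241 V.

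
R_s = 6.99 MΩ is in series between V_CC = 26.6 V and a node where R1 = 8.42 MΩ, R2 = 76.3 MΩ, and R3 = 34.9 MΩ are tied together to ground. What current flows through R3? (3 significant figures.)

Combine the parallel branches: R_p = (1/8.42 + 1/76.3 + 1/34.9)⁻¹ = 6.230 MΩ.
V_A by voltage divider: V_A = 26.6 × 6.230/(6.99 + 6.230) = 12.53 V.
I(R3) = V_A / R3 = 12.53/34.9 = 0.3592 µA.

I ≈ 0.359 µA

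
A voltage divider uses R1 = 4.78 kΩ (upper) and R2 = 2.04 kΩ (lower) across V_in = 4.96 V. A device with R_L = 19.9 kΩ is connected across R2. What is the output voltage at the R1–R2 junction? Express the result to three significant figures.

First combine the lower leg with the load: R2 ‖ R_L = 1.850 kΩ.
Then V_out = V_in · R2'/(R1 + R2') = 4.96 × 1.850/6.630 = 1.384 V.

V_out ≈ 1.38 V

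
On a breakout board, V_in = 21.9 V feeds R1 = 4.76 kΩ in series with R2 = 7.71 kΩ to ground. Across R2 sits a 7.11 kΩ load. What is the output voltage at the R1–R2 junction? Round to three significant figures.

The load sits in parallel with R2, giving an effective lower resistance R2' = R2·R_L/(R2+R_L) = 3.699 kΩ.
Now apply the divider: V_out = 21.9 × 0.4373 = 9.576 V.
(Unloaded it would be 13.5 V; the load pulls it down.)

V_out ≈ 9.58 V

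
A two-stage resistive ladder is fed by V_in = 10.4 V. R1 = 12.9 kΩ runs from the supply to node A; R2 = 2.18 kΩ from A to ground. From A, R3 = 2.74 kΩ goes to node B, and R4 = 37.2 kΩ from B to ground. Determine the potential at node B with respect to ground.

V_B ≈ 1.34 V

Node A sees R2 in parallel with the series input of stage 2, R3 + R4 = 39.94 kΩ.
R2 ‖ (R3+R4) = 2.067 kΩ.
V_A = 10.4 × 2.067/(12.9 + 2.067) = 1.436 V.
Then the unloaded second divider: V_B = V_A × R4/(R3+R4) = 1.436 × 0.9314 = 1.338 V.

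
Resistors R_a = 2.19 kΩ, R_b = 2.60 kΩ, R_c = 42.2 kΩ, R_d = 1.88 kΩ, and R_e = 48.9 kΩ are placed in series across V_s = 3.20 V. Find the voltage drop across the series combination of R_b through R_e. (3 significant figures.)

V ≈ 3.13 V

Series total: ΣR = 2.19 + 2.60 + 42.2 + 1.88 + 48.9 = 97.77 kΩ.
R_{R_b..R_e} = 2.60 + 42.2 + 1.88 + 48.9 = 95.58 kΩ.
Voltage divider: V = V_s · (95.58 / 97.77) = 3.20 × 0.9776 = 3.128 V.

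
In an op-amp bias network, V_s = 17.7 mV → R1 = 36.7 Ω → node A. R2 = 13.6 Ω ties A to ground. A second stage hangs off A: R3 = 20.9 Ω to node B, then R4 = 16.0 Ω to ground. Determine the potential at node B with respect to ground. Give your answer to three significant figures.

V_B ≈ 1.64 mV

The second stage (R3 + R4 = 36.90 Ω) loads node A in parallel with R2.
R2 ‖ (R3+R4) = 9.937 Ω.
V_A = 17.7 × 9.937/(36.7 + 9.937) = 3.771 mV.
Then the unloaded second divider: V_B = V_A × R4/(R3+R4) = 3.771 × 0.4336 = 1.635 mV.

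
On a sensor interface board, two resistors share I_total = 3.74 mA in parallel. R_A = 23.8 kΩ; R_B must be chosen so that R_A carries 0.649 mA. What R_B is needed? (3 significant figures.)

The fraction through R_A equals R_B/(R_A+R_B).
0.649/3.74 = R_B/(R_A + R_B) → R_B = R_A · (0.1735)/(1 − 0.1735) = 23.8 × 0.2100 = 4.997 kΩ.

R_B ≈ 5.00 kΩ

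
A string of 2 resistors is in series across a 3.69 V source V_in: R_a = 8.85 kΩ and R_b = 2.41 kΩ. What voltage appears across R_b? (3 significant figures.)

Series total: ΣR = 8.85 + 2.41 = 11.26 kΩ.
Voltage divider: V = V_in · (2.410 / 11.26) = 3.69 × 0.2140 = 0.7898 V.

V ≈ 0.790 V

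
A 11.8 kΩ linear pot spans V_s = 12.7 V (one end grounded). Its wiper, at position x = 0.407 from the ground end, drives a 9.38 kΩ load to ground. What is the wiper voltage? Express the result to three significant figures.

V_out ≈ 3.97 V

Lower segment x·R_p = 4.803 kΩ; upper segment (1−x)·R_p = 6.997 kΩ.
R_L loads the lower segment: effective lower R = 3.176 kΩ.
V_out = 12.7 × 3.176/(6.997 + 3.176) = 3.965 V.
(Unloaded: V_out = x·V_s = 5.17 V.)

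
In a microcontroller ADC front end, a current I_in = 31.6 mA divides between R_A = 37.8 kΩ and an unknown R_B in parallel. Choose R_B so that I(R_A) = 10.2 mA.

R_B ≈ 18.0 kΩ

The fraction through R_A equals R_B/(R_A+R_B).
10.2/31.6 = R_B/(R_A + R_B) → R_B = R_A · (0.3228)/(1 − 0.3228) = 37.8 × 0.4766 = 18.02 kΩ.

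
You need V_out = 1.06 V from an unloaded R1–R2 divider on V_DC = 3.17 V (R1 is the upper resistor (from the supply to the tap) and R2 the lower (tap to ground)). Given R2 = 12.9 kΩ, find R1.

R1 ≈ 25.7 kΩ

V_out/V_DC = R2/(R1+R2) = 0.3344.
So R1 = R2 · (V_DC/V_out − 1) = 12.9 × (3.17/1.06 − 1) = 12.9 × 1.991 = 25.68 kΩ.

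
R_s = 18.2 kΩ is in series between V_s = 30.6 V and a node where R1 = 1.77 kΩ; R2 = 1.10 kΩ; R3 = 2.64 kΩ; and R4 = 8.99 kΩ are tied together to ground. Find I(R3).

Equivalent of the parallel group: R_p = 0.5091 kΩ.
V_A by voltage divider: V_A = 30.6 × 0.5091/(18.2 + 0.5091) = 0.8327 V.
Branch current I = V_A/R3 = 0.8327/2.64 = 0.3154 mA.
(Check via current divider: I_total = 1.636 mA; share G_k/ΣG = 0.1929 → same result.)

I ≈ 0.315 mA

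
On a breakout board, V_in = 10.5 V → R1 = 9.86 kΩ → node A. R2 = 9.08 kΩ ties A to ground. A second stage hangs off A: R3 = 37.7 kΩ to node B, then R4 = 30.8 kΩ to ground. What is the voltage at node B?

Node A sees R2 in parallel with the series input of stage 2, R3 + R4 = 68.50 kΩ.
R2 ‖ (R3+R4) = 8.017 kΩ.
V_A = 10.5 × 8.017/(9.86 + 8.017) = 4.709 V.
V_B = V_A × 0.4496 = 2.117 V.

V_B ≈ 2.12 V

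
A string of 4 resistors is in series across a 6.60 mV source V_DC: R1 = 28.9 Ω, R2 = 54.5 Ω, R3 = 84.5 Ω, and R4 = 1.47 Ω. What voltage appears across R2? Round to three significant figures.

V ≈ 2.12 mV

Total series resistance ΣR = 28.9 + 54.5 + 84.5 + 1.47 = 169.4 Ω.
By the voltage-divider rule, V = 6.60 × 54.50/169.4 = 2.124 mV.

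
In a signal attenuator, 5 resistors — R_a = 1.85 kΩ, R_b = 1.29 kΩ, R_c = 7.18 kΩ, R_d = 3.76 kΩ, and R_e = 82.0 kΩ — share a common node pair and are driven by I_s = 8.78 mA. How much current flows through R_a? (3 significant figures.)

I ≈ 2.74 mA

Total conductance ΣG = 1/1.85 + 1/1.29 + 1/7.18 + 1/3.76 + 1/82.0 = 1.733 (units of 1/kΩ).
By the current-divider rule, I = I_s · G_k/ΣG = 8.78 × 0.3119 = 2.738 mA.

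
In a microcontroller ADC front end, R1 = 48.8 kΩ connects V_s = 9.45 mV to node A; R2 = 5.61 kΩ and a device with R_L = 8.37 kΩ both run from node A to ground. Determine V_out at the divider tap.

V_out ≈ 0.609 mV

First combine the lower leg with the load: R2 ‖ R_L = 3.359 kΩ.
Now apply the divider: V_out = 9.45 × 0.06440 = 0.6085 mV.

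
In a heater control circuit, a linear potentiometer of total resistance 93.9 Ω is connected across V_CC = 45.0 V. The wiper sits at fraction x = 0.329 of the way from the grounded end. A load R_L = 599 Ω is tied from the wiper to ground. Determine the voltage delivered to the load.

The pot divides into 63.01 Ω above the wiper and 30.89 Ω below.
(x·R_p) ‖ R_L = 29.38 Ω.
Then V_out = V_CC · 29.38/(63.01 + 29.38) = 14.31 V.
(Unloaded: V_out = x·V_CC = 14.8 V.)

V_out ≈ 14.3 V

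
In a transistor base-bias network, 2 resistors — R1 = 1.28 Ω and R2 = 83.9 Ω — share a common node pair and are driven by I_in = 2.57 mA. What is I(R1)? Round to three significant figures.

Two-branch current divider: I_k = I_in · R_other/(R_1 + R_2).
I(R1) = 2.57 × 83.9/(1.28 + 83.9) = 2.57 × 0.9850 = 2.531 mA.

I ≈ 2.53 mA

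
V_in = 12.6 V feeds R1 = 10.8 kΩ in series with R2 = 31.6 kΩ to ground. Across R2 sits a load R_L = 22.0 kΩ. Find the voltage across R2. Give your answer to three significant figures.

The load sits in parallel with R2, giving an effective lower resistance R2' = R2·R_L/(R2+R_L) = 12.97 kΩ.
Then V_out = V_in · R2'/(R1 + R2') = 12.6 × 12.97/23.77 = 6.875 V.

V_out ≈ 6.88 V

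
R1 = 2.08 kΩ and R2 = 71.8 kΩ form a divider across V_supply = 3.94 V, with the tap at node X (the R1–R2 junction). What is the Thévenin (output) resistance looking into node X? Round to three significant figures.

With V_supply suppressed (replaced by a short), R_th = R1 ‖ R2 = (2.080 × 71.8)/(2.080 + 71.8) = 2.021 kΩ.

R_th ≈ 2.02 kΩ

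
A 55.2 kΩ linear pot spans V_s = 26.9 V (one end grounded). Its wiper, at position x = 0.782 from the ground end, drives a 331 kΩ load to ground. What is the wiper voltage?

V_out ≈ 20.5 V

Lower segment x·R_p = 43.17 kΩ; upper segment (1−x)·R_p = 12.03 kΩ.
(x·R_p) ‖ R_L = 38.19 kΩ.
Loaded-divider output: V_out = 26.9 × 0.7604 = 20.45 V.
(Unloaded: V_out = x·V_s = 21.0 V.)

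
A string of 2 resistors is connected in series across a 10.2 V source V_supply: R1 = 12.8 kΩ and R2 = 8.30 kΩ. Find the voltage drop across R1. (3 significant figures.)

ΣR = 12.8 + 8.30 = 21.10 kΩ.
V = V_supply · R/ΣR = 10.2 × 0.6066 = 6.188 V.

V ≈ 6.19 V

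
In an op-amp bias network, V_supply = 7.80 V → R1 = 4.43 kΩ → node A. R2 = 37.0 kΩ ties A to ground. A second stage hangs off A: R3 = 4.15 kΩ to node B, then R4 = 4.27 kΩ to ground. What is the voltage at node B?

V_B ≈ 2.40 V

Looking into the second stage from A: R3 + R4 = 8.420 kΩ appears in parallel with R2.
Effective lower resistance at A: R2 ‖ 8.420 = 6.859 kΩ.
V_A = 7.80 × 6.859/(4.43 + 6.859) = 4.739 V.
V_B = V_A × 0.5071 = 2.403 V.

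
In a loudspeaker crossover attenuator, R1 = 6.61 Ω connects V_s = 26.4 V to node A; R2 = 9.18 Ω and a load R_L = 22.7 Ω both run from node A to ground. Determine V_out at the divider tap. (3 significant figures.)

First combine the lower leg with the load: R2 ‖ R_L = 6.537 Ω.
Then V_out = V_s · R2'/(R1 + R2') = 26.4 × 6.537/13.15 = 13.13 V.

V_out ≈ 13.1 V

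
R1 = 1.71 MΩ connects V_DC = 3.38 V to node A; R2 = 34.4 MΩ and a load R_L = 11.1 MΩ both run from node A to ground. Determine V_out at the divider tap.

The load sits in parallel with R2, giving an effective lower resistance R2' = R2·R_L/(R2+R_L) = 8.392 MΩ.
Voltage divider with the loaded lower leg: V_out = 3.38 × 8.392/(1.71 + 8.392) = 3.38 × 0.8307 = 2.808 V.

V_out ≈ 2.81 V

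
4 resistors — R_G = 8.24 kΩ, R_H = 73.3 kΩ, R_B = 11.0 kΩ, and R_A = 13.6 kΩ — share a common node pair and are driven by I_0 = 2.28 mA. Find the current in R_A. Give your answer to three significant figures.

I ≈ 0.560 mA

Total conductance ΣG = 1/8.24 + 1/73.3 + 1/11.0 + 1/13.6 = 0.2994 (units of 1/kΩ).
By the current-divider rule, I = I_0 · G_k/ΣG = 2.28 × 0.2456 = 0.5599 mA.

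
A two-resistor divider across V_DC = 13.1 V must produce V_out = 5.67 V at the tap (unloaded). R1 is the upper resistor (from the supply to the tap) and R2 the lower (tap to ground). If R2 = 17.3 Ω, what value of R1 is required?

R1 ≈ 22.7 Ω

V_out/V_DC = R2/(R1+R2) = 0.4328.
Rearranging, R1 = R2·(1−k)/k = 17.3 × 1.310 = 22.67 Ω.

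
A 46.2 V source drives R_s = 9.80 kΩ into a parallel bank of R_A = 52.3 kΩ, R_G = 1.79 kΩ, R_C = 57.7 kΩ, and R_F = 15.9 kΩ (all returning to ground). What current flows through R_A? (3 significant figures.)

Equivalent of the parallel group: R_p = 1.520 kΩ.
V_A by voltage divider: V_A = 46.2 × 1.520/(9.80 + 1.520) = 6.203 V.
Branch current I = V_A/R_A = 6.203/52.3 = 0.1186 mA.
(Equivalently: I_total = 4.081 mA, then current-divider fraction G_k/ΣG = 0.02906.)

I ≈ 0.119 mA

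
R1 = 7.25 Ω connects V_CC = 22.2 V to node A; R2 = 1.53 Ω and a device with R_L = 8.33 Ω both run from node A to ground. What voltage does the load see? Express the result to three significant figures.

The load sits in parallel with R2, giving an effective lower resistance R2' = R2·R_L/(R2+R_L) = 1.293 Ω.
Voltage divider with the loaded lower leg: V_out = 22.2 × 1.293/(7.25 + 1.293) = 22.2 × 0.1513 = 3.359 V.
(Unloaded it would be 3.87 V; the load pulls it down.)

V_out ≈ 3.36 V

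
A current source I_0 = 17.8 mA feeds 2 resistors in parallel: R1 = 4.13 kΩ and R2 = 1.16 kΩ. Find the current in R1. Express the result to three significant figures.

With just two branches, the current splits inversely with resistance.
I(R1) = 17.8 × 1.16/(4.13 + 1.16) = 17.8 × 0.2193 = 3.903 mA.

I ≈ 3.90 mA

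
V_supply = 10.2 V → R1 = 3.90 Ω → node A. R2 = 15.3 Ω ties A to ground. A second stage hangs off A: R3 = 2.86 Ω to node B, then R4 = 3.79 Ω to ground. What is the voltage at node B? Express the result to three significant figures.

The second stage (R3 + R4 = 6.650 Ω) loads node A in parallel with R2.
Effective lower resistance at A: R2 ‖ 6.650 = 4.635 Ω.
So V_A = 10.2 × 0.5431 = 5.539 V.
V_B = V_A × 0.5699 = 3.157 V.

V_B ≈ 3.16 V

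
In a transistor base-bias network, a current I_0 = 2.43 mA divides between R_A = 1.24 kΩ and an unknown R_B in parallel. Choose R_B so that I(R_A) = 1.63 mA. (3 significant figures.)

In a two-way split, I_A/I_0 = R_B/(R_A + R_B).
With f = 0.6708, R_B = R_A · f/(1−f) = 1.24 × 2.037 = 2.526 kΩ.

R_B ≈ 2.53 kΩ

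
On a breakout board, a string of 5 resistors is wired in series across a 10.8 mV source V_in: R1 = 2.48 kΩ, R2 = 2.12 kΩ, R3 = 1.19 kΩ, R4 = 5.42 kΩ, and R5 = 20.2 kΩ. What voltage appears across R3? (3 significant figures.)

Series total: ΣR = 2.48 + 2.12 + 1.19 + 5.42 + 20.2 = 31.41 kΩ.
V = V_in · R/ΣR = 10.8 × 0.03789 = 0.4092 mV.

V ≈ 0.409 mV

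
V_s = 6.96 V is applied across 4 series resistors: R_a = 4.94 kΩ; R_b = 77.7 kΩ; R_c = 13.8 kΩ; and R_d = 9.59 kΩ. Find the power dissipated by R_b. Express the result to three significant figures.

The common current is I = 6.96/106.0 = 0.06564 mA.
V(R_b) = I·R = 5.100 V; P = V·I = 5.100 × 0.06564 = 0.3348 mW.

P ≈ 0.335 mW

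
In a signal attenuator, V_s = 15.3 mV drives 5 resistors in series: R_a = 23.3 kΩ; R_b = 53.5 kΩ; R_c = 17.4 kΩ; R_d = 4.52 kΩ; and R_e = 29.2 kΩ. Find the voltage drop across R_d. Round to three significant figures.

Series total: ΣR = 23.3 + 53.5 + 17.4 + 4.52 + 29.2 = 127.9 kΩ.
V = V_s · R/ΣR = 15.3 × 0.03533 = 0.5406 mV.

V ≈ 0.541 mV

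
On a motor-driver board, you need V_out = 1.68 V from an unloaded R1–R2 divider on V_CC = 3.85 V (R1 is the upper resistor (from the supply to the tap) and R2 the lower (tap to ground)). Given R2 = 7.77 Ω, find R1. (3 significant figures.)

V_out/V_CC = R2/(R1+R2) = 0.4364.
R1 = R2·(1/k − 1) = 7.77 × 1.292 = 10.04 Ω.

R1 ≈ 10.0 Ω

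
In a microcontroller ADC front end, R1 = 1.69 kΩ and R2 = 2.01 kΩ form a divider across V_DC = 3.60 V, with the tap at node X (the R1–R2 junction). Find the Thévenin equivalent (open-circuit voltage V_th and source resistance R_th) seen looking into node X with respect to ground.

V_th is the unloaded tap voltage: V_DC · R2/(R1+R2) = 3.60 × 0.5432 = 1.956 V.
Zeroing V_DC shorts the top of R1 to ground, so R_th = R1 ‖ R2 = 0.9181 kΩ.

V_th ≈ 1.96 V, R_th ≈ 0.918 kΩ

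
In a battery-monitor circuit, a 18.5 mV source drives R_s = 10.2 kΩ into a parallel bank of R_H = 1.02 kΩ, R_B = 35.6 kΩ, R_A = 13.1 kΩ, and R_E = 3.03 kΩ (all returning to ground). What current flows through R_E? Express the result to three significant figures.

Combine the parallel branches: R_p = (1/1.02 + 1/35.6 + 1/13.1 + 1/3.03)⁻¹ = 0.7068 kΩ.
V_A = 18.5 × 0.7068/10.91 = 1.199 mV.
I(R_E) = V_A / R_E = 1.199/3.03 = 0.3957 µA.

I ≈ 0.396 µA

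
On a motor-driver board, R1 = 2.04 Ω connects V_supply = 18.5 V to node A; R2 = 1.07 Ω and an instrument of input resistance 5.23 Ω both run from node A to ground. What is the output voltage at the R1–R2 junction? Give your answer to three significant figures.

The load sits in parallel with R2, giving an effective lower resistance R2' = R2·R_L/(R2+R_L) = 0.8883 Ω.
Now apply the divider: V_out = 18.5 × 0.3033 = 5.612 V.
(Unloaded it would be 6.36 V; the load pulls it down.)

V_out ≈ 5.61 V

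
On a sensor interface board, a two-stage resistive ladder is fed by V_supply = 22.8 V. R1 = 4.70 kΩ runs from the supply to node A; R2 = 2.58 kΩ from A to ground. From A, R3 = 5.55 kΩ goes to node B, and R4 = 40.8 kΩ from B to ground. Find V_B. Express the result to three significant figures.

V_B ≈ 6.87 V

The second stage (R3 + R4 = 46.35 kΩ) loads node A in parallel with R2.
Effective lower resistance at A: R2 ‖ 46.35 = 2.444 kΩ.
First divider: V_A = V_supply · 2.444/(4.70 + 2.444) = 7.800 V.
Stage 2 is unloaded, so V_B = V_A · R4/(R3+R4) = 7.800 × 40.8/46.35 = 6.866 V.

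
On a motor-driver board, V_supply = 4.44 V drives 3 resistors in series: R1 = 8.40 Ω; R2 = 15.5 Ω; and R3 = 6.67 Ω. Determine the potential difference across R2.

V ≈ 2.25 V

Total series resistance ΣR = 8.40 + 15.5 + 6.67 = 30.57 Ω.
V = V_supply · R/ΣR = 4.44 × 0.5070 = 2.251 V.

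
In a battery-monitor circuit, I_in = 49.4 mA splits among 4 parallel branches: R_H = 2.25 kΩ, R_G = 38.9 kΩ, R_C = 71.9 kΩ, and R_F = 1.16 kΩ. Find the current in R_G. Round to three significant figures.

I ≈ 0.943 mA

ΣG = 1/2.25 + 1/38.9 + 1/71.9 + 1/1.16 = 1.346.
R_G takes the fraction G_k/ΣG = 0.02571/1.346 = 0.01910, so I = 49.4 × 0.01910 = 0.9434 mA.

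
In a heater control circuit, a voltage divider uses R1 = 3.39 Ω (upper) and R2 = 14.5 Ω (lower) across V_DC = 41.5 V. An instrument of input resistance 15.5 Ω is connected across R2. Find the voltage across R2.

V_out ≈ 28.6 V

The load sits in parallel with R2, giving an effective lower resistance R2' = R2·R_L/(R2+R_L) = 7.492 Ω.
Then V_out = V_DC · R2'/(R1 + R2') = 41.5 × 7.492/10.88 = 28.57 V.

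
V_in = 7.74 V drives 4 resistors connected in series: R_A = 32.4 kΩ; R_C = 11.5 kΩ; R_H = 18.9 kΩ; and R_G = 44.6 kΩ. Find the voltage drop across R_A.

ΣR = 32.4 + 11.5 + 18.9 + 44.6 = 107.4 kΩ.
Voltage divider: V = V_in · (32.40 / 107.4) = 7.74 × 0.3017 = 2.335 V.

V ≈ 2.33 V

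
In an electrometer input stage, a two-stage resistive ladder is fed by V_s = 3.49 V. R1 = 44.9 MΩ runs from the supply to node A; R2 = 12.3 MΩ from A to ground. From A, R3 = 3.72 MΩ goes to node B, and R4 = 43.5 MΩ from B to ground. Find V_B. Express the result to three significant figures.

Looking into the second stage from A: R3 + R4 = 47.22 MΩ appears in parallel with R2.
R2 ‖ (R3+R4) = 9.758 MΩ.
So V_A = 3.49 × 0.1785 = 0.6231 V.
V_B = V_A × 0.9212 = 0.5740 V.

V_B ≈ 0.574 V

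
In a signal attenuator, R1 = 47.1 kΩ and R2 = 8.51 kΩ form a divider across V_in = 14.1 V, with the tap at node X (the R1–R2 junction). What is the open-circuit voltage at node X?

V_th ≈ 2.16 V

Open-circuit (no load on X): V_th = V_in · R2/(R1 + R2) = 14.1 × 8.51/(47.10 + 8.51) = 2.158 V.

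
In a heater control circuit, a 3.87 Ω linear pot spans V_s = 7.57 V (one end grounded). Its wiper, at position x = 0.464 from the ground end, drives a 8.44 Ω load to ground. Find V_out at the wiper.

V_out ≈ 3.15 V

The pot divides into 2.074 Ω above the wiper and 1.796 Ω below.
Lower segment in parallel with the load: 1.796 ‖ 8.44 = 1.481 Ω.
Then V_out = V_s · 1.481/(2.074 + 1.481) = 3.153 V.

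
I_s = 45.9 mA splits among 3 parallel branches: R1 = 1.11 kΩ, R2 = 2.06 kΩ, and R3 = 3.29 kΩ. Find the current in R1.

ΣG = 1/1.11 + 1/2.06 + 1/3.29 = 1.690.
R1 takes the fraction G_k/ΣG = 0.9009/1.690 = 0.5330, so I = 45.9 × 0.5330 = 24.46 mA.

I ≈ 24.5 mA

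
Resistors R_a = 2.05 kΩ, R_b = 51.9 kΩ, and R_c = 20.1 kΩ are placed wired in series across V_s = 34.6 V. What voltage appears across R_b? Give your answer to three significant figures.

V ≈ 24.3 V

ΣR = 2.05 + 51.9 + 20.1 = 74.05 kΩ.
By the voltage-divider rule, V = 34.6 × 51.90/74.05 = 24.25 V.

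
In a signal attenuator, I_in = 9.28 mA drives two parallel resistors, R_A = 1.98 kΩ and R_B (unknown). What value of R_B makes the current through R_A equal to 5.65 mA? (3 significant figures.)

In a two-way split, I_A/I_in = R_B/(R_A + R_B).
With f = 0.6088, R_B = R_A · f/(1−f) = 1.98 × 1.556 = 3.082 kΩ.

R_B ≈ 3.08 kΩ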